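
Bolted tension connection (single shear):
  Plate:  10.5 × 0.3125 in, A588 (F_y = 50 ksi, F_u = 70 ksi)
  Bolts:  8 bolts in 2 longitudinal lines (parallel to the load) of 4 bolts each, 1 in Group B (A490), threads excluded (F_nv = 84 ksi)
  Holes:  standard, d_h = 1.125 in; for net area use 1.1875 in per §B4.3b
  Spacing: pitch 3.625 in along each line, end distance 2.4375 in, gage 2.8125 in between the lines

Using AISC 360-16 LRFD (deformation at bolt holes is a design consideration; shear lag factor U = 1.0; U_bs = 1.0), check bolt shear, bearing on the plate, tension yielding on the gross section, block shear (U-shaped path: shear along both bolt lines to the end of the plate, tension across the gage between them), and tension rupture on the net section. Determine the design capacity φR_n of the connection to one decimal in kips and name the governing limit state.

133.3 kips (net-section rupture governs)

Bolt shear: A_b = π(1)²/4 = 0.7854 in². φR_n = 0.75 × 84 × 0.7854 × 8 × 1 = 395.8 kips.
Bearing (0.3125 in plate, F_u = 70 ksi): end bolts L_c = 2.4375 − 1.125/2 = 1.875, R_n = min(1.2×1.875×0.3125×70, 2.4×1×0.3125×70) = 49.219 kips/bolt; interior L_c = 3.625 − 1.125 = 2.5, R_n = 52.5 kips/bolt. φR_n = 0.75 × (2×49.219 + 6×52.5) = 310.1 kips.
Tension yield (gross): A_g = 10.5×0.3125 = 3.2813 in². φR_n = 0.90 × 50 × 3.2813 = 147.7 kips.
Block shear: shear path 2×[2.4375+3×3.625] = 2×13.3125 in, A_gv = 8.3203, A_nv = 2×(13.3125 − 3.5×1.1875)×0.3125 = 5.7227 in²; tension across gage: (2.8125 − 1×1.1875)×0.3125 = 0.50781 in². R_n = min(0.6×70×5.7227, 0.6×50×8.3203) + 1.0×70×0.50781 = min(240.35, 249.61) + 35.547 = 275.9 kips. φR_n = 0.75 × 275.9 = 206.9 kips.
Tension rupture (net): A_n = (10.5 − 2×1.1875)×0.3125 = 2.5391 in² (U = 1.0, A_e = A_n). φR_n = 0.75 × 70 × 2.5391 = 133.3 kips.
Governing: min(395.8, 310.1, 147.7, 206.9, 133.3) = 133.3 kips → net-section rupture.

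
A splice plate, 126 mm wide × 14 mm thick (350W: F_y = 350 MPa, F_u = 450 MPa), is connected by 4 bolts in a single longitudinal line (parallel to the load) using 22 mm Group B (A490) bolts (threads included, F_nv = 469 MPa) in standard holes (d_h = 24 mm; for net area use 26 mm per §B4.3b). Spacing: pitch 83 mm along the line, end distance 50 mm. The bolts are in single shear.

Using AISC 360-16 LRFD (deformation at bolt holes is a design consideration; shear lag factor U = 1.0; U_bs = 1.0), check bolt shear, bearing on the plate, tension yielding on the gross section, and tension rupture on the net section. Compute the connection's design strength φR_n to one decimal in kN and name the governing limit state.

Bolt shear: A_b = π(22)²/4 = 380.13 mm². φR_n = 0.75 × 469 × 380.13 × 4 × 1 = 534.8 kN.
Bearing (14 mm plate, F_u = 450 MPa): end bolts L_c = 50 − 24/2 = 38, R_n = min(1.2×38×14×450, 2.4×22×14×450) = 287.28 kN/bolt; interior L_c = 83 − 24 = 59, R_n = 332.64 kN/bolt. φR_n = 0.75 × (1×287.28 + 3×332.64) = 963.9 kN.
Tension yield (gross): A_g = 126×14 = 1764 mm². φR_n = 0.90 × 350 × 1764 = 555.7 kN.
Tension rupture (net): A_n = (126 − 1×26)×14 = 1400 mm² (U = 1.0, A_e = A_n). φR_n = 0.75 × 450 × 1400 = 472.5 kN.
Governing: min(534.8, 963.9, 555.7, 472.5) = 472.5 kN → net-section rupture.

472.5 kN (net-section rupture governs)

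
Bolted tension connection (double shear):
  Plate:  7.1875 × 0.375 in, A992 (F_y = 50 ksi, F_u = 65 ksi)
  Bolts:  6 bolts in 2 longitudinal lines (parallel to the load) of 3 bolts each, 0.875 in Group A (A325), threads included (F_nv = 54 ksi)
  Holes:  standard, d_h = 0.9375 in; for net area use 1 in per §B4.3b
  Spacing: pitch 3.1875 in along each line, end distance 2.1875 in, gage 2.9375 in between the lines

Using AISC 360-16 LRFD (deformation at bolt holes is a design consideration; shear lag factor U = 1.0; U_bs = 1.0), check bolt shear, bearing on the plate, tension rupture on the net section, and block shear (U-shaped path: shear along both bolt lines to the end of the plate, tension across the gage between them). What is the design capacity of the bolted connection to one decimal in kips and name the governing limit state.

94.8 kips (net-section rupture governs)

Bolt shear: A_b = π(0.875)²/4 = 0.60132 in². φR_n = 0.75 × 54 × 0.60132 × 6 × 2 = 292.2 kips.
Bearing (0.375 in plate, F_u = 65 ksi): end bolts L_c = 2.1875 − 0.9375/2 = 1.71875, R_n = min(1.2×1.71875×0.375×65, 2.4×0.875×0.375×65) = 50.273 kips/bolt; interior L_c = 3.1875 − 0.9375 = 2.25, R_n = 51.188 kips/bolt. φR_n = 0.75 × (2×50.273 + 4×51.188) = 229.0 kips.
Tension rupture (net): A_n = (7.1875 − 2×1)×0.375 = 1.9453 in² (U = 1.0, A_e = A_n). φR_n = 0.75 × 65 × 1.9453 = 94.8 kips.
Block shear: shear path 2×[2.1875+2×3.1875] = 2×8.5625 in, A_gv = 6.4219, A_nv = 2×(8.5625 − 2.5×1)×0.375 = 4.5469 in²; tension across gage: (2.9375 − 1×1)×0.375 = 0.72656 in². R_n = min(0.6×65×4.5469, 0.6×50×6.4219) + 1.0×65×0.72656 = min(177.33, 192.66) + 47.226 = 224.56 kips. φR_n = 0.75 × 224.56 = 168.4 kips.
Governing: min(292.2, 229.0, 94.8, 168.4) = 94.8 kips → net-section rupture.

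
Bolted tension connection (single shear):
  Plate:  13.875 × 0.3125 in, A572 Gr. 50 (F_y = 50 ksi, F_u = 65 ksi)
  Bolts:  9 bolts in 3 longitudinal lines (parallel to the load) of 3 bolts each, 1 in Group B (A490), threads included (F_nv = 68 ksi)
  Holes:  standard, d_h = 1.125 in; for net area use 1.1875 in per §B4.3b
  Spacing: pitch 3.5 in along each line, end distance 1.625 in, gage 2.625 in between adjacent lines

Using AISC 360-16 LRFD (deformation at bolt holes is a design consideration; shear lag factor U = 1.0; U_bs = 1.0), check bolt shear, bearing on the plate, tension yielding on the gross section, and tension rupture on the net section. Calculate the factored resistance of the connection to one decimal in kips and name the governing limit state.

Bolt shear: A_b = π(1)²/4 = 0.7854 in². φR_n = 0.75 × 68 × 0.7854 × 9 × 1 = 360.5 kips.
Bearing (0.3125 in plate, F_u = 65 ksi): end bolts L_c = 1.625 − 1.125/2 = 1.0625, R_n = min(1.2×1.0625×0.3125×65, 2.4×1×0.3125×65) = 25.898 kips/bolt; interior L_c = 3.5 − 1.125 = 2.375, R_n = 48.75 kips/bolt. φR_n = 0.75 × (3×25.898 + 6×48.75) = 277.6 kips.
Tension yield (gross): A_g = 13.875×0.3125 = 4.3359 in². φR_n = 0.90 × 50 × 4.3359 = 195.1 kips.
Tension rupture (net): A_n = (13.875 − 3×1.1875)×0.3125 = 3.2227 in² (U = 1.0, A_e = A_n). φR_n = 0.75 × 65 × 3.2227 = 157.1 kips.
Governing: min(360.5, 277.6, 195.1, 157.1) = 157.1 kips → net-section rupture.

157.1 kips (net-section rupture governs)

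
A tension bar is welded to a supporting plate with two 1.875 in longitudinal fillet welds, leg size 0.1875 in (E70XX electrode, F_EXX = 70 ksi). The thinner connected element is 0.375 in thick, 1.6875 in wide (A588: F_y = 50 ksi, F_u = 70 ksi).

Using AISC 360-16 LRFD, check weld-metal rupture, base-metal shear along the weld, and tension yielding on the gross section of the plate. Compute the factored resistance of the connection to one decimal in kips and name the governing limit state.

Weld metal: throat = 0.707×0.1875 = 0.13256 in, L = 2×1.875 = 3.75 in. φR_n = 0.75 × 0.6 × 70 × 0.13256 × 3.75 = 15.7 kips.
Base metal shear (0.375 in plate): yield φR_n = 1.0×0.6×50×0.375×3.75 = 42.2 kips; rupture φR_n = 0.75×0.6×70×0.375×3.75 = 44.3 kips; take 42.2 kips (yield).
Tension yield (gross): A_g = 1.6875×0.375 = 0.63281 in². φR_n = 0.90 × 50 × 0.63281 = 28.5 kips.
Governing: min(15.7, 42.2, 28.5) = 15.7 kips → weld metal.

15.7 kips (weld metal governs)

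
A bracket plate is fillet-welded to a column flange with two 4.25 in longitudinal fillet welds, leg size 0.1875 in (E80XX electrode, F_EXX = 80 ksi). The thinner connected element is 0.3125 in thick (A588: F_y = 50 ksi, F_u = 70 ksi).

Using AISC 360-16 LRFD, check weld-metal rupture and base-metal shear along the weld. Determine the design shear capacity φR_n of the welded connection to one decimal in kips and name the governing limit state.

Weld metal: throat = 0.707×0.1875 = 0.13256 in, L = 2×4.25 = 8.5 in. φR_n = 0.75 × 0.6 × 80 × 0.13256 × 8.5 = 40.6 kips.
Base metal shear (0.3125 in plate): yield φR_n = 1.0×0.6×50×0.3125×8.5 = 79.7 kips; rupture φR_n = 0.75×0.6×70×0.3125×8.5 = 83.7 kips; take 79.7 kips (yield).
Governing: min(40.6, 79.7) = 40.6 kips → weld metal.

40.6 kips (weld metal governs)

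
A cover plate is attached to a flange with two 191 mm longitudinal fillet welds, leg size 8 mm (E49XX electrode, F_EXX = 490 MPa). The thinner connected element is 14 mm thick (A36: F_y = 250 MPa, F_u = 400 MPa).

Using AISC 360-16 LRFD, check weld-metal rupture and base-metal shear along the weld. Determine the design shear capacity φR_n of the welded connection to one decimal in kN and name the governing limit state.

Weld metal: throat = 0.707×8 = 5.656 mm, L = 2×191 = 382 mm. φR_n = 0.75 × 0.6 × 490 × 5.656 × 382 = 476.4 kN.
Base metal shear (14 mm plate): yield φR_n = 1.0×0.6×250×14×382 = 802.2 kN; rupture φR_n = 0.75×0.6×400×14×382 = 962.6 kN; take 802.2 kN (yield).
Governing: min(476.4, 802.2) = 476.4 kN → weld metal.

476.4 kN (weld metal governs)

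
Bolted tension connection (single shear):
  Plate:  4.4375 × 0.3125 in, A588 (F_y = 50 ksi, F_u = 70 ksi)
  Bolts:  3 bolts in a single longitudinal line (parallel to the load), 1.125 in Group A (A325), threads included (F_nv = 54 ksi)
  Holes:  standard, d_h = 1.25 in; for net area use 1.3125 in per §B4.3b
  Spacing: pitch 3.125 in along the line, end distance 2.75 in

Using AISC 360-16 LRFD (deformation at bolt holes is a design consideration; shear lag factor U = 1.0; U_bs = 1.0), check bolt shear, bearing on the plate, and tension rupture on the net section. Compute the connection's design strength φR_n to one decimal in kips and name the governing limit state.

Bolt shear: A_b = π(1.125)²/4 = 0.99402 in². φR_n = 0.75 × 54 × 0.99402 × 3 × 1 = 120.8 kips.
Bearing (0.3125 in plate, F_u = 70 ksi): end bolts L_c = 2.75 − 1.25/2 = 2.125, R_n = min(1.2×2.125×0.3125×70, 2.4×1.125×0.3125×70) = 55.781 kips/bolt; interior L_c = 3.125 − 1.25 = 1.875, R_n = 49.219 kips/bolt. φR_n = 0.75 × (1×55.781 + 2×49.219) = 115.7 kips.
Tension rupture (net): A_n = (4.4375 − 1×1.3125)×0.3125 = 0.97656 in² (U = 1.0, A_e = A_n). φR_n = 0.75 × 70 × 0.97656 = 51.3 kips.
Governing: min(120.8, 115.7, 51.3) = 51.3 kips → net-section rupture.

51.3 kips (net-section rupture governs)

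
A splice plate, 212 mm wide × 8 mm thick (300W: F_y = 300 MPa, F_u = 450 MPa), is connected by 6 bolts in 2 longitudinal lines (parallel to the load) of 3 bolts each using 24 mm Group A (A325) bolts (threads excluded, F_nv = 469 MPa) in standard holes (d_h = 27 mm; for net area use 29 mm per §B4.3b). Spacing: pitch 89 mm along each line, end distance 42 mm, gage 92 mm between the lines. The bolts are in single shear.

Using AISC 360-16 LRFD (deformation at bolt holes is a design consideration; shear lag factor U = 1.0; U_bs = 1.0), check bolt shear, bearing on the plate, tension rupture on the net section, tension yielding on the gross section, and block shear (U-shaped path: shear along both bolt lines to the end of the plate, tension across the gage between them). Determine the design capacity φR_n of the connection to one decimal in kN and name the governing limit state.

Bolt shear: A_b = π(24)²/4 = 452.39 mm². φR_n = 0.75 × 469 × 452.39 × 6 × 1 = 954.8 kN.
Bearing (8 mm plate, F_u = 450 MPa): end bolts L_c = 42 − 27/2 = 28.5, R_n = min(1.2×28.5×8×450, 2.4×24×8×450) = 123.12 kN/bolt; interior L_c = 89 − 27 = 62, R_n = 207.36 kN/bolt. φR_n = 0.75 × (2×123.12 + 4×207.36) = 806.8 kN.
Tension rupture (net): A_n = (212 − 2×29)×8 = 1232 mm² (U = 1.0, A_e = A_n). φR_n = 0.75 × 450 × 1232 = 415.8 kN.
Tension yield (gross): A_g = 212×8 = 1696 mm². φR_n = 0.90 × 300 × 1696 = 457.9 kN.
Block shear: shear path 2×[42+2×89] = 2×220 mm, A_gv = 3520, A_nv = 2×(220 − 2.5×29)×8 = 2360 mm²; tension across gage: (92 − 1×29)×8 = 504 mm². R_n = min(0.6×450×2360, 0.6×300×3520) + 1.0×450×504 = min(637.2, 633.6) + 226.8 = 860.4 kN. φR_n = 0.75 × 860.4 = 645.3 kN.
Governing: min(954.8, 806.8, 415.8, 457.9, 645.3) = 415.8 kN → net-section rupture.

415.8 kN (net-section rupture governs)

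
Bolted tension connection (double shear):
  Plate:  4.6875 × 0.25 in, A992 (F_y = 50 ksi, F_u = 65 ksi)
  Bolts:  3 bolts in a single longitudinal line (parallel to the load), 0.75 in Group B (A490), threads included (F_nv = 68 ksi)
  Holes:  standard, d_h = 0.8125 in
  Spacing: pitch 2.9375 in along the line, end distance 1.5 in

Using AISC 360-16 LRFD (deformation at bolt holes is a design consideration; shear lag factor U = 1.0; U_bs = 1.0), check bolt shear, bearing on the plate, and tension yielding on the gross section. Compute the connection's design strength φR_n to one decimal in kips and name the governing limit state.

52.7 kips (gross-section yield governs)

Bolt shear: A_b = π(0.75)²/4 = 0.44179 in². φR_n = 0.75 × 68 × 0.44179 × 3 × 2 = 135.2 kips.
Bearing (0.25 in plate, F_u = 65 ksi): end bolts L_c = 1.5 − 0.8125/2 = 1.09375, R_n = min(1.2×1.09375×0.25×65, 2.4×0.75×0.25×65) = 21.328 kips/bolt; interior L_c = 2.9375 − 0.8125 = 2.125, R_n = 29.25 kips/bolt. φR_n = 0.75 × (1×21.328 + 2×29.25) = 59.9 kips.
Tension yield (gross): A_g = 4.6875×0.25 = 1.1719 in². φR_n = 0.90 × 50 × 1.1719 = 52.7 kips.
Governing: min(135.2, 59.9, 52.7) = 52.7 kips → gross-section yield.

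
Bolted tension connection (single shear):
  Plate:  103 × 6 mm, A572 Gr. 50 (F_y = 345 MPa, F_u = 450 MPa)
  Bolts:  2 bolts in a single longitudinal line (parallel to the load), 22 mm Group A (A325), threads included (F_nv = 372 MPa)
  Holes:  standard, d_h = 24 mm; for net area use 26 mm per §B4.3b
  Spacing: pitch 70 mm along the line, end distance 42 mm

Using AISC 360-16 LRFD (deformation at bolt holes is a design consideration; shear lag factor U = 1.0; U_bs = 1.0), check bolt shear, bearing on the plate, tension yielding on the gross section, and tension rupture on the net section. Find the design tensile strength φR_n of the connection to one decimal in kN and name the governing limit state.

Bolt shear: A_b = π(22)²/4 = 380.13 mm². φR_n = 0.75 × 372 × 380.13 × 2 × 1 = 212.1 kN.
Bearing (6 mm plate, F_u = 450 MPa): end bolts L_c = 42 − 24/2 = 30, R_n = min(1.2×30×6×450, 2.4×22×6×450) = 97.2 kN/bolt; interior L_c = 70 − 24 = 46, R_n = 142.56 kN/bolt. φR_n = 0.75 × (1×97.2 + 1×142.56) = 179.8 kN.
Tension yield (gross): A_g = 103×6 = 618 mm². φR_n = 0.90 × 345 × 618 = 191.9 kN.
Tension rupture (net): A_n = (103 − 1×26)×6 = 462 mm² (U = 1.0, A_e = A_n). φR_n = 0.75 × 450 × 462 = 155.9 kN.
Governing: min(212.1, 179.8, 191.9, 155.9) = 155.9 kN → net-section rupture.

155.9 kN (net-section rupture governs)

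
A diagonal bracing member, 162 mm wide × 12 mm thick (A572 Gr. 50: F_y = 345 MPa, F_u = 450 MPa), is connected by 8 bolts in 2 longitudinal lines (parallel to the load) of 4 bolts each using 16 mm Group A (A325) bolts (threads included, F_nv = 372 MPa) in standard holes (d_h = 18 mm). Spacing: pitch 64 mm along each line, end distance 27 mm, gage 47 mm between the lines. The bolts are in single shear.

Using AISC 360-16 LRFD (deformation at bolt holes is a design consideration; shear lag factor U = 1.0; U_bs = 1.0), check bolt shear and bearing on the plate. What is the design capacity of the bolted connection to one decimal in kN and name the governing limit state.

Bolt shear: A_b = π(16)²/4 = 201.06 mm². φR_n = 0.75 × 372 × 201.06 × 8 × 1 = 448.8 kN.
Bearing (12 mm plate, F_u = 450 MPa): end bolts L_c = 27 − 18/2 = 18, R_n = min(1.2×18×12×450, 2.4×16×12×450) = 116.64 kN/bolt; interior L_c = 64 − 18 = 46, R_n = 207.36 kN/bolt. φR_n = 0.75 × (2×116.64 + 6×207.36) = 1108.1 kN.
Governing: min(448.8, 1108.1) = 448.8 kN → bolt shear.

448.8 kN (bolt shear governs)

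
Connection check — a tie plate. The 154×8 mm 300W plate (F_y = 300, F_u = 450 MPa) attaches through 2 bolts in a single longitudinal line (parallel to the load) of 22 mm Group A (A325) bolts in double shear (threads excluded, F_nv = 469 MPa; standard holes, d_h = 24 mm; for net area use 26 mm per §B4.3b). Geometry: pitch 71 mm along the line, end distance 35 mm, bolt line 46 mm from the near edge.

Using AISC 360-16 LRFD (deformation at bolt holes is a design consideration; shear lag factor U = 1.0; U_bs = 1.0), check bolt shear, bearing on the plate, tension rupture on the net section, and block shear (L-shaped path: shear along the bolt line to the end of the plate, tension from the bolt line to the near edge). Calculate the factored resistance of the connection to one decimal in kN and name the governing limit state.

Bolt shear: A_b = π(22)²/4 = 380.13 mm². φR_n = 0.75 × 469 × 380.13 × 2 × 2 = 534.8 kN.
Bearing (8 mm plate, F_u = 450 MPa): end bolts L_c = 35 − 24/2 = 23, R_n = min(1.2×23×8×450, 2.4×22×8×450) = 99.36 kN/bolt; interior L_c = 71 − 24 = 47, R_n = 190.08 kN/bolt. φR_n = 0.75 × (1×99.36 + 1×190.08) = 217.1 kN.
Tension rupture (net): A_n = (154 − 1×26)×8 = 1024 mm² (U = 1.0, A_e = A_n). φR_n = 0.75 × 450 × 1024 = 345.6 kN.
Block shear: shear path 1×[35+1×71] = 1×106 mm, A_gv = 848, A_nv = 1×(106 − 1.5×26)×8 = 536 mm²; tension to near edge: (46 − 0.5×26)×8 = 264 mm². R_n = min(0.6×450×536, 0.6×300×848) + 1.0×450×264 = min(144.72, 152.64) + 118.8 = 263.52 kN. φR_n = 0.75 × 263.52 = 197.6 kN.
Governing: min(534.8, 217.1, 345.6, 197.6) = 197.6 kN → block shear.

197.6 kN (block shear governs)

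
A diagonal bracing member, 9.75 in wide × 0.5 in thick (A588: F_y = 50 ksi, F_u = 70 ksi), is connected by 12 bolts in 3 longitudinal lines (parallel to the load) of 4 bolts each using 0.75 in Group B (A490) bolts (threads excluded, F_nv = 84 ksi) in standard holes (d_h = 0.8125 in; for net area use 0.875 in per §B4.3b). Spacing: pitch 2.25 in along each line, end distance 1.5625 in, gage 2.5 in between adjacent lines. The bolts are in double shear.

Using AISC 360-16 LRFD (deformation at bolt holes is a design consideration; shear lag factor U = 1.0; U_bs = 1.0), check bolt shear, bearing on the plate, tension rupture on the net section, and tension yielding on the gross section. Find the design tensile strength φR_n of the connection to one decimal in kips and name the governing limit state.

Bolt shear: A_b = π(0.75)²/4 = 0.44179 in². φR_n = 0.75 × 84 × 0.44179 × 12 × 2 = 668.0 kips.
Bearing (0.5 in plate, F_u = 70 ksi): end bolts L_c = 1.5625 − 0.8125/2 = 1.15625, R_n = min(1.2×1.15625×0.5×70, 2.4×0.75×0.5×70) = 48.563 kips/bolt; interior L_c = 2.25 − 0.8125 = 1.4375, R_n = 60.375 kips/bolt. φR_n = 0.75 × (3×48.563 + 9×60.375) = 516.8 kips.
Tension rupture (net): A_n = (9.75 − 3×0.875)×0.5 = 3.5625 in² (U = 1.0, A_e = A_n). φR_n = 0.75 × 70 × 3.5625 = 187.0 kips.
Tension yield (gross): A_g = 9.75×0.5 = 4.875 in². φR_n = 0.90 × 50 × 4.875 = 219.4 kips.
Governing: min(668.0, 516.8, 187.0, 219.4) = 187.0 kips → net-section rupture.

187.0 kips (net-section rupture governs)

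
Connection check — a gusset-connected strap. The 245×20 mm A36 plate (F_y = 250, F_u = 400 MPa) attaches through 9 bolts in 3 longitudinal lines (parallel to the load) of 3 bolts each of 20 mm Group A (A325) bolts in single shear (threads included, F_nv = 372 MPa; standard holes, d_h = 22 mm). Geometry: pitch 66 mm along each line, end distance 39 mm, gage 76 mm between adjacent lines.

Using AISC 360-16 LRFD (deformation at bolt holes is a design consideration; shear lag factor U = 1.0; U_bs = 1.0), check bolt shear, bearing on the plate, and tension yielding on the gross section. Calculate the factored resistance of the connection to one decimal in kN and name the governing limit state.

Bolt shear: A_b = π(20)²/4 = 314.16 mm². φR_n = 0.75 × 372 × 314.16 × 9 × 1 = 788.9 kN.
Bearing (20 mm plate, F_u = 400 MPa): end bolts L_c = 39 − 22/2 = 28, R_n = min(1.2×28×20×400, 2.4×20×20×400) = 268.8 kN/bolt; interior L_c = 66 − 22 = 44, R_n = 384 kN/bolt. φR_n = 0.75 × (3×268.8 + 6×384) = 2332.8 kN.
Tension yield (gross): A_g = 245×20 = 4900 mm². φR_n = 0.90 × 250 × 4900 = 1102.5 kN.
Governing: min(788.9, 2332.8, 1102.5) = 788.9 kN → bolt shear.

788.9 kN (bolt shear governs)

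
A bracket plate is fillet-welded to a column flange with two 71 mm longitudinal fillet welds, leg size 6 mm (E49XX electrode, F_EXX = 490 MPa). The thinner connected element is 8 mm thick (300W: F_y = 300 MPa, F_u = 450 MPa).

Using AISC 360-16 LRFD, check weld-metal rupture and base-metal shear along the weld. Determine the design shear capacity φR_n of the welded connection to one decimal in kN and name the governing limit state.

Weld metal: throat = 0.707×6 = 4.242 mm, L = 2×71 = 142 mm. φR_n = 0.75 × 0.6 × 490 × 4.242 × 142 = 132.8 kN.
Base metal shear (8 mm plate): yield φR_n = 1.0×0.6×300×8×142 = 204.5 kN; rupture φR_n = 0.75×0.6×450×8×142 = 230.0 kN; take 204.5 kN (yield).
Governing: min(132.8, 204.5) = 132.8 kN → weld metal.

132.8 kN (weld metal governs)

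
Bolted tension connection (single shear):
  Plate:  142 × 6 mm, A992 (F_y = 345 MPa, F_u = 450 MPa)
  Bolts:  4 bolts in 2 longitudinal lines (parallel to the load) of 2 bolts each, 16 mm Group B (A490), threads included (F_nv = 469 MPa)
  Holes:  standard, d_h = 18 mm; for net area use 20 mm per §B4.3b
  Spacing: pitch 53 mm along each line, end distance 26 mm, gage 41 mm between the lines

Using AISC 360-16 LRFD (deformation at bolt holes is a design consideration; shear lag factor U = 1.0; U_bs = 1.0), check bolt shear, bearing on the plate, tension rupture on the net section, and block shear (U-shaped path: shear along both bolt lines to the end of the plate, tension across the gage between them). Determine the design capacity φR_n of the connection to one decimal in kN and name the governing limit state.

161.6 kN (block shear governs)

Bolt shear: A_b = π(16)²/4 = 201.06 mm². φR_n = 0.75 × 469 × 201.06 × 4 × 1 = 282.9 kN.
Bearing (6 mm plate, F_u = 450 MPa): end bolts L_c = 26 − 18/2 = 17, R_n = min(1.2×17×6×450, 2.4×16×6×450) = 55.08 kN/bolt; interior L_c = 53 − 18 = 35, R_n = 103.68 kN/bolt. φR_n = 0.75 × (2×55.08 + 2×103.68) = 238.1 kN.
Tension rupture (net): A_n = (142 − 2×20)×6 = 612 mm² (U = 1.0, A_e = A_n). φR_n = 0.75 × 450 × 612 = 206.6 kN.
Block shear: shear path 2×[26+1×53] = 2×79 mm, A_gv = 948, A_nv = 2×(79 − 1.5×20)×6 = 588 mm²; tension across gage: (41 − 1×20)×6 = 126 mm². R_n = min(0.6×450×588, 0.6×345×948) + 1.0×450×126 = min(158.76, 196.24) + 56.7 = 215.46 kN. φR_n = 0.75 × 215.46 = 161.6 kN.
Governing: min(282.9, 238.1, 206.6, 161.6) = 161.6 kN → block shear.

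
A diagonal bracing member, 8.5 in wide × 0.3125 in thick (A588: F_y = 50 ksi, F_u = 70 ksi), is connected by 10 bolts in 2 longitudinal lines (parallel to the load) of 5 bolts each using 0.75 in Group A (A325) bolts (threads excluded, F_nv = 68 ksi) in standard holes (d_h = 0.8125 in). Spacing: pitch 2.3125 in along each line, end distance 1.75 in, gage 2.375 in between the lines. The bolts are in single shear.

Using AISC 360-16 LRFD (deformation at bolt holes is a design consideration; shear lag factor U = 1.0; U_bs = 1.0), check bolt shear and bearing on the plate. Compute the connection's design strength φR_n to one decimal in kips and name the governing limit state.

225.3 kips (bolt shear governs)

Bolt shear: A_b = π(0.75)²/4 = 0.44179 in². φR_n = 0.75 × 68 × 0.44179 × 10 × 1 = 225.3 kips.
Bearing (0.3125 in plate, F_u = 70 ksi): end bolts L_c = 1.75 − 0.8125/2 = 1.34375, R_n = min(1.2×1.34375×0.3125×70, 2.4×0.75×0.3125×70) = 35.273 kips/bolt; interior L_c = 2.3125 − 0.8125 = 1.5, R_n = 39.375 kips/bolt. φR_n = 0.75 × (2×35.273 + 8×39.375) = 289.2 kips.
Governing: min(225.3, 289.2) = 225.3 kips → bolt shear.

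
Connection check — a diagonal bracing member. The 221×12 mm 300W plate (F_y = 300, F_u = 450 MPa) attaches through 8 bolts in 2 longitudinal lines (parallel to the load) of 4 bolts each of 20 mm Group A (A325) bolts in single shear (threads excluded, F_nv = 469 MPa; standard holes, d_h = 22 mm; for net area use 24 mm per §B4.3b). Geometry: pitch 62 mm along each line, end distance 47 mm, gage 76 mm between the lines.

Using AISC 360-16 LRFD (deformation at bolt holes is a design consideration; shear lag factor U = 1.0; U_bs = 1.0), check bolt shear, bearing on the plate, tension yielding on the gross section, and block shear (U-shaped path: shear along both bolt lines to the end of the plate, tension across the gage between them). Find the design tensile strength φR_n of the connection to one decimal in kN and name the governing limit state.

716.0 kN (gross-section yield governs)

Bolt shear: A_b = π(20)²/4 = 314.16 mm². φR_n = 0.75 × 469 × 314.16 × 8 × 1 = 884.0 kN.
Bearing (12 mm plate, F_u = 450 MPa): end bolts L_c = 47 − 22/2 = 36, R_n = min(1.2×36×12×450, 2.4×20×12×450) = 233.28 kN/bolt; interior L_c = 62 − 22 = 40, R_n = 259.2 kN/bolt. φR_n = 0.75 × (2×233.28 + 6×259.2) = 1516.3 kN.
Tension yield (gross): A_g = 221×12 = 2652 mm². φR_n = 0.90 × 300 × 2652 = 716.0 kN.
Block shear: shear path 2×[47+3×62] = 2×233 mm, A_gv = 5592, A_nv = 2×(233 − 3.5×24)×12 = 3576 mm²; tension across gage: (76 − 1×24)×12 = 624 mm². R_n = min(0.6×450×3576, 0.6×300×5592) + 1.0×450×624 = min(965.52, 1006.6) + 280.8 = 1246.3 kN. φR_n = 0.75 × 1246.3 = 934.7 kN.
Governing: min(884.0, 1516.3, 716.0, 934.7) = 716.0 kN → gross-section yield.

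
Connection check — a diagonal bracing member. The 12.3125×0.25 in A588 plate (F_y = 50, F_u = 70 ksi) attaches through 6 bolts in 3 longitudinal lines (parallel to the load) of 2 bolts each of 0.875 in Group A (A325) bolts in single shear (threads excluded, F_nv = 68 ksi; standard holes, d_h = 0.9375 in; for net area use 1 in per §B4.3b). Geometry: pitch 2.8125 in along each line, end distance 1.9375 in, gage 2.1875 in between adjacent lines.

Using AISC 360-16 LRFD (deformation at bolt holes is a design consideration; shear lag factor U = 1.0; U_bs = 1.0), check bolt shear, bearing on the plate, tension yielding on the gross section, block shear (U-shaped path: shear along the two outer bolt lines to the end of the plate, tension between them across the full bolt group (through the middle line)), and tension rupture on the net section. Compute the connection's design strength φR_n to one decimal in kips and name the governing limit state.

82.4 kips (block shear governs)

Bolt shear: A_b = π(0.875)²/4 = 0.60132 in². φR_n = 0.75 × 68 × 0.60132 × 6 × 1 = 184.0 kips.
Bearing (0.25 in plate, F_u = 70 ksi): end bolts L_c = 1.9375 − 0.9375/2 = 1.46875, R_n = min(1.2×1.46875×0.25×70, 2.4×0.875×0.25×70) = 30.844 kips/bolt; interior L_c = 2.8125 − 0.9375 = 1.875, R_n = 36.75 kips/bolt. φR_n = 0.75 × (3×30.844 + 3×36.75) = 152.1 kips.
Tension yield (gross): A_g = 12.3125×0.25 = 3.0781 in². φR_n = 0.90 × 50 × 3.0781 = 138.5 kips.
Block shear: shear path 2×[1.9375+1×2.8125] = 2×4.75 in, A_gv = 2.375, A_nv = 2×(4.75 − 1.5×1)×0.25 = 1.625 in²; tension across gage: (4.375 − 2×1)×0.25 = 0.59375 in². R_n = min(0.6×70×1.625, 0.6×50×2.375) + 1.0×70×0.59375 = min(68.25, 71.25) + 41.563 = 109.81 kips. φR_n = 0.75 × 109.81 = 82.4 kips.
Tension rupture (net): A_n = (12.3125 − 3×1)×0.25 = 2.3281 in² (U = 1.0, A_e = A_n). φR_n = 0.75 × 70 × 2.3281 = 122.2 kips.
Governing: min(184.0, 152.1, 138.5, 82.4, 122.2) = 82.4 kips → block shear.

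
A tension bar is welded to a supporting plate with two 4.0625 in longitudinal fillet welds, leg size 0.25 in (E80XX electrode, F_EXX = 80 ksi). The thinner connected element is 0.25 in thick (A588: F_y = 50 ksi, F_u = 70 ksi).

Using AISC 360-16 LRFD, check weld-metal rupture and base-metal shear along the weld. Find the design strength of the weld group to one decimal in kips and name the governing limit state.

Weld metal: throat = 0.707×0.25 = 0.17675 in, L = 2×4.0625 = 8.125 in. φR_n = 0.75 × 0.6 × 80 × 0.17675 × 8.125 = 51.7 kips.
Base metal shear (0.25 in plate): yield φR_n = 1.0×0.6×50×0.25×8.125 = 60.9 kips; rupture φR_n = 0.75×0.6×70×0.25×8.125 = 64.0 kips; take 60.9 kips (yield).
Governing: min(51.7, 60.9) = 51.7 kips → weld metal.

51.7 kips (weld metal governs)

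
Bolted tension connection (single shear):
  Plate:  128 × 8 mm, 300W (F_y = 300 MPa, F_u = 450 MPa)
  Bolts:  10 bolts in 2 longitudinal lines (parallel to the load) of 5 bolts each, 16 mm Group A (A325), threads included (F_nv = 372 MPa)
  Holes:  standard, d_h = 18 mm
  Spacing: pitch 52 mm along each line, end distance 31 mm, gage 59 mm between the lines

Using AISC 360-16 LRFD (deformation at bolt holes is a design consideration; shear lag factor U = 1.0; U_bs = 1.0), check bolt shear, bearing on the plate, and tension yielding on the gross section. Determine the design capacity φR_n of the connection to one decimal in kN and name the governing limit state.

Bolt shear: A_b = π(16)²/4 = 201.06 mm². φR_n = 0.75 × 372 × 201.06 × 10 × 1 = 561.0 kN.
Bearing (8 mm plate, F_u = 450 MPa): end bolts L_c = 31 − 18/2 = 22, R_n = min(1.2×22×8×450, 2.4×16×8×450) = 95.04 kN/bolt; interior L_c = 52 − 18 = 34, R_n = 138.24 kN/bolt. φR_n = 0.75 × (2×95.04 + 8×138.24) = 972.0 kN.
Tension yield (gross): A_g = 128×8 = 1024 mm². φR_n = 0.90 × 300 × 1024 = 276.5 kN.
Governing: min(561.0, 972.0, 276.5) = 276.5 kN → gross-section yield.

276.5 kN (gross-section yield governs)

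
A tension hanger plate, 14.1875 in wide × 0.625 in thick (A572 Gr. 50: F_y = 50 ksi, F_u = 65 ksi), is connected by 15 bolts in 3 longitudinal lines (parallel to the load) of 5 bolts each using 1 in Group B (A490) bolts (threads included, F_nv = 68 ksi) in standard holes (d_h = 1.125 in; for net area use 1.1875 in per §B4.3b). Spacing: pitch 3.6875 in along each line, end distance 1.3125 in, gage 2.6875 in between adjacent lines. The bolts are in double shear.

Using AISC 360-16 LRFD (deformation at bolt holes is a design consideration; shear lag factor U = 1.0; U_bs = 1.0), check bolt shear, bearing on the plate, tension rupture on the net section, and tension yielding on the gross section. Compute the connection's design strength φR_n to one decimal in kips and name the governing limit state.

323.7 kips (net-section rupture governs)

Bolt shear: A_b = π(1)²/4 = 0.7854 in². φR_n = 0.75 × 68 × 0.7854 × 15 × 2 = 1201.7 kips.
Bearing (0.625 in plate, F_u = 65 ksi): end bolts L_c = 1.3125 − 1.125/2 = 0.75, R_n = min(1.2×0.75×0.625×65, 2.4×1×0.625×65) = 36.563 kips/bolt; interior L_c = 3.6875 − 1.125 = 2.5625, R_n = 97.5 kips/bolt. φR_n = 0.75 × (3×36.563 + 12×97.5) = 959.8 kips.
Tension rupture (net): A_n = (14.1875 − 3×1.1875)×0.625 = 6.6406 in² (U = 1.0, A_e = A_n). φR_n = 0.75 × 65 × 6.6406 = 323.7 kips.
Tension yield (gross): A_g = 14.1875×0.625 = 8.8672 in². φR_n = 0.90 × 50 × 8.8672 = 399.0 kips.
Governing: min(1201.7, 959.8, 323.7, 399.0) = 323.7 kips → net-section rupture.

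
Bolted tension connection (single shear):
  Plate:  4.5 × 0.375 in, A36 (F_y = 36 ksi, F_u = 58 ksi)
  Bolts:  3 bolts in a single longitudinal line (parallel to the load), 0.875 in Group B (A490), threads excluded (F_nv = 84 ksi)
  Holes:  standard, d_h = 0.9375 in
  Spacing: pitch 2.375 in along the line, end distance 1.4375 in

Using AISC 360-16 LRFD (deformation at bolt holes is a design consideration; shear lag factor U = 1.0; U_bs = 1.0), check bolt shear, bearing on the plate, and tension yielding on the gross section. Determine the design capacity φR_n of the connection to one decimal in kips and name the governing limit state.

54.7 kips (gross-section yield governs)

Bolt shear: A_b = π(0.875)²/4 = 0.60132 in². φR_n = 0.75 × 84 × 0.60132 × 3 × 1 = 113.6 kips.
Bearing (0.375 in plate, F_u = 58 ksi): end bolts L_c = 1.4375 − 0.9375/2 = 0.96875, R_n = min(1.2×0.96875×0.375×58, 2.4×0.875×0.375×58) = 25.284 kips/bolt; interior L_c = 2.375 − 0.9375 = 1.4375, R_n = 37.519 kips/bolt. φR_n = 0.75 × (1×25.284 + 2×37.519) = 75.2 kips.
Tension yield (gross): A_g = 4.5×0.375 = 1.6875 in². φR_n = 0.90 × 36 × 1.6875 = 54.7 kips.
Governing: min(113.6, 75.2, 54.7) = 54.7 kips → gross-section yield.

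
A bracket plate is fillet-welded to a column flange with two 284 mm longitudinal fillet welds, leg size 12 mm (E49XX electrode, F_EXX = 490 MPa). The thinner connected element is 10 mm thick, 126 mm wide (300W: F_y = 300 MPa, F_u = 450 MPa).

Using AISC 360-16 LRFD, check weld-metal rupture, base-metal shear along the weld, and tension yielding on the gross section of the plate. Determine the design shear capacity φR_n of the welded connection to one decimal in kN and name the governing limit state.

Weld metal: throat = 0.707×12 = 8.484 mm, L = 2×284 = 568 mm. φR_n = 0.75 × 0.6 × 490 × 8.484 × 568 = 1062.6 kN.
Base metal shear (10 mm plate): yield φR_n = 1.0×0.6×300×10×568 = 1022.4 kN; rupture φR_n = 0.75×0.6×450×10×568 = 1150.2 kN; take 1022.4 kN (yield).
Tension yield (gross): A_g = 126×10 = 1260 mm². φR_n = 0.90 × 300 × 1260 = 340.2 kN.
Governing: min(1062.6, 1022.4, 340.2) = 340.2 kN → gross-section yield.

340.2 kN (gross-section yield governs)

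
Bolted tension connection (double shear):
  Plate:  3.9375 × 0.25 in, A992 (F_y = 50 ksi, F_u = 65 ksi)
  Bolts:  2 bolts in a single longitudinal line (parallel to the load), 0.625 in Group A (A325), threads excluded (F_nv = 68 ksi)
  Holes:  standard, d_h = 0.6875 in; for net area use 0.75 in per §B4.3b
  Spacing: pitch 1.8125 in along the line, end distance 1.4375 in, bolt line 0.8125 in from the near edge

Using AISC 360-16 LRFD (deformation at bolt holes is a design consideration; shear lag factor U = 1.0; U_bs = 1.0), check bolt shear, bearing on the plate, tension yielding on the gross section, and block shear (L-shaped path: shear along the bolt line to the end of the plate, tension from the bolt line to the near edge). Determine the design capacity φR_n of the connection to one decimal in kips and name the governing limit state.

Bolt shear: A_b = π(0.625)²/4 = 0.3068 in². φR_n = 0.75 × 68 × 0.3068 × 2 × 2 = 62.6 kips.
Bearing (0.25 in plate, F_u = 65 ksi): end bolts L_c = 1.4375 − 0.6875/2 = 1.09375, R_n = min(1.2×1.09375×0.25×65, 2.4×0.625×0.25×65) = 21.328 kips/bolt; interior L_c = 1.8125 − 0.6875 = 1.125, R_n = 21.938 kips/bolt. φR_n = 0.75 × (1×21.328 + 1×21.938) = 32.4 kips.
Tension yield (gross): A_g = 3.9375×0.25 = 0.98438 in². φR_n = 0.90 × 50 × 0.98438 = 44.3 kips.
Block shear: shear path 1×[1.4375+1×1.8125] = 1×3.25 in, A_gv = 0.8125, A_nv = 1×(3.25 − 1.5×0.75)×0.25 = 0.53125 in²; tension to near edge: (0.8125 − 0.5×0.75)×0.25 = 0.10938 in². R_n = min(0.6×65×0.53125, 0.6×50×0.8125) + 1.0×65×0.10938 = min(20.719, 24.375) + 7.1097 = 27.829 kips. φR_n = 0.75 × 27.829 = 20.9 kips.
Governing: min(62.6, 32.4, 44.3, 20.9) = 20.9 kips → block shear.

20.9 kips (block shear governs)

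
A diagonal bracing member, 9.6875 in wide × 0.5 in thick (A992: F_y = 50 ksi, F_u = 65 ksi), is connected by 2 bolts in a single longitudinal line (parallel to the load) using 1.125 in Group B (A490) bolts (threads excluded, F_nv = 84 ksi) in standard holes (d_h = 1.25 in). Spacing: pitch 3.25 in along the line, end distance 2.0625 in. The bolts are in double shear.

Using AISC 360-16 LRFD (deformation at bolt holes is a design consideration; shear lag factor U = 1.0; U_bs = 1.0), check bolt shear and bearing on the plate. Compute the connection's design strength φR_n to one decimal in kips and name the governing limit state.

Bolt shear: A_b = π(1.125)²/4 = 0.99402 in². φR_n = 0.75 × 84 × 0.99402 × 2 × 2 = 250.5 kips.
Bearing (0.5 in plate, F_u = 65 ksi): end bolts L_c = 2.0625 − 1.25/2 = 1.4375, R_n = min(1.2×1.4375×0.5×65, 2.4×1.125×0.5×65) = 56.063 kips/bolt; interior L_c = 3.25 − 1.25 = 2, R_n = 78 kips/bolt. φR_n = 0.75 × (1×56.063 + 1×78) = 100.5 kips.
Governing: min(250.5, 100.5) = 100.5 kips → bearing.

100.5 kips (bearing governs)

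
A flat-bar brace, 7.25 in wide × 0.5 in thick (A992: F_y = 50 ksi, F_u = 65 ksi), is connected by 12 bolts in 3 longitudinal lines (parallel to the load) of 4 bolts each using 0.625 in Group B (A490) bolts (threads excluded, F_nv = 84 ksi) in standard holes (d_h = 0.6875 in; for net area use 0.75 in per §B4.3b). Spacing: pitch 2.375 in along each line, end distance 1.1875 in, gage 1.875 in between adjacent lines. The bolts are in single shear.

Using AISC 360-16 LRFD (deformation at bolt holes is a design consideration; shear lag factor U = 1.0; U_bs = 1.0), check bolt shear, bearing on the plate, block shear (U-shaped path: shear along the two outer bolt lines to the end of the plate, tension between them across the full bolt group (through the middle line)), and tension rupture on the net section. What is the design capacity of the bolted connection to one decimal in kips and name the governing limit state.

Bolt shear: A_b = π(0.625)²/4 = 0.3068 in². φR_n = 0.75 × 84 × 0.3068 × 12 × 1 = 231.9 kips.
Bearing (0.5 in plate, F_u = 65 ksi): end bolts L_c = 1.1875 − 0.6875/2 = 0.84375, R_n = min(1.2×0.84375×0.5×65, 2.4×0.625×0.5×65) = 32.906 kips/bolt; interior L_c = 2.375 − 0.6875 = 1.6875, R_n = 48.75 kips/bolt. φR_n = 0.75 × (3×32.906 + 9×48.75) = 403.1 kips.
Block shear: shear path 2×[1.1875+3×2.375] = 2×8.3125 in, A_gv = 8.3125, A_nv = 2×(8.3125 − 3.5×0.75)×0.5 = 5.6875 in²; tension across gage: (3.75 − 2×0.75)×0.5 = 1.125 in². R_n = min(0.6×65×5.6875, 0.6×50×8.3125) + 1.0×65×1.125 = min(221.81, 249.38) + 73.125 = 294.94 kips. φR_n = 0.75 × 294.94 = 221.2 kips.
Tension rupture (net): A_n = (7.25 − 3×0.75)×0.5 = 2.5 in² (U = 1.0, A_e = A_n). φR_n = 0.75 × 65 × 2.5 = 121.9 kips.
Governing: min(231.9, 403.1, 221.2, 121.9) = 121.9 kips → net-section rupture.

121.9 kips (net-section rupture governs)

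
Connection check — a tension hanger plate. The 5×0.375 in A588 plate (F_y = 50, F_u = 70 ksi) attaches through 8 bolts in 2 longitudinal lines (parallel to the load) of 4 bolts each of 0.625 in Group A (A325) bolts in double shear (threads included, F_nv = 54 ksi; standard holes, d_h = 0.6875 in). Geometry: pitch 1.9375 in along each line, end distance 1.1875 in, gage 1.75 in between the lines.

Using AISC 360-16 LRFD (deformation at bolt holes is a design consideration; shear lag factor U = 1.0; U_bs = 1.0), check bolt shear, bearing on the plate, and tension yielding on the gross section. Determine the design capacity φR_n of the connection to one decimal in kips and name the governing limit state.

Bolt shear: A_b = π(0.625)²/4 = 0.3068 in². φR_n = 0.75 × 54 × 0.3068 × 8 × 2 = 198.8 kips.
Bearing (0.375 in plate, F_u = 70 ksi): end bolts L_c = 1.1875 − 0.6875/2 = 0.84375, R_n = min(1.2×0.84375×0.375×70, 2.4×0.625×0.375×70) = 26.578 kips/bolt; interior L_c = 1.9375 − 0.6875 = 1.25, R_n = 39.375 kips/bolt. φR_n = 0.75 × (2×26.578 + 6×39.375) = 217.1 kips.
Tension yield (gross): A_g = 5×0.375 = 1.875 in². φR_n = 0.90 × 50 × 1.875 = 84.4 kips.
Governing: min(198.8, 217.1, 84.4) = 84.4 kips → gross-section yield.

84.4 kips (gross-section yield governs)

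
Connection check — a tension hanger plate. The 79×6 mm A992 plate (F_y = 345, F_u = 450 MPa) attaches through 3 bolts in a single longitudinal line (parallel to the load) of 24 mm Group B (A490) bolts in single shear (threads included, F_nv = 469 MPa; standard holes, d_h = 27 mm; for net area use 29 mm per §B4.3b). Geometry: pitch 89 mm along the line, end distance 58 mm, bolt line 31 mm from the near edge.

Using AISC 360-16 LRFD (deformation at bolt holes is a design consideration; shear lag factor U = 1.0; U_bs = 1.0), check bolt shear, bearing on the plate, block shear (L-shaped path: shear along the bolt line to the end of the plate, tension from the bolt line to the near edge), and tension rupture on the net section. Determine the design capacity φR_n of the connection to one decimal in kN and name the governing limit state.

Bolt shear: A_b = π(24)²/4 = 452.39 mm². φR_n = 0.75 × 469 × 452.39 × 3 × 1 = 477.4 kN.
Bearing (6 mm plate, F_u = 450 MPa): end bolts L_c = 58 − 27/2 = 44.5, R_n = min(1.2×44.5×6×450, 2.4×24×6×450) = 144.18 kN/bolt; interior L_c = 89 − 27 = 62, R_n = 155.52 kN/bolt. φR_n = 0.75 × (1×144.18 + 2×155.52) = 341.4 kN.
Block shear: shear path 1×[58+2×89] = 1×236 mm, A_gv = 1416, A_nv = 1×(236 − 2.5×29)×6 = 981 mm²; tension to near edge: (31 − 0.5×29)×6 = 99 mm². R_n = min(0.6×450×981, 0.6×345×1416) + 1.0×450×99 = min(264.87, 293.11) + 44.55 = 309.42 kN. φR_n = 0.75 × 309.42 = 232.1 kN.
Tension rupture (net): A_n = (79 − 1×29)×6 = 300 mm² (U = 1.0, A_e = A_n). φR_n = 0.75 × 450 × 300 = 101.3 kN.
Governing: min(477.4, 341.4, 232.1, 101.3) = 101.3 kN → net-section rupture.

101.3 kN (net-section rupture governs)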